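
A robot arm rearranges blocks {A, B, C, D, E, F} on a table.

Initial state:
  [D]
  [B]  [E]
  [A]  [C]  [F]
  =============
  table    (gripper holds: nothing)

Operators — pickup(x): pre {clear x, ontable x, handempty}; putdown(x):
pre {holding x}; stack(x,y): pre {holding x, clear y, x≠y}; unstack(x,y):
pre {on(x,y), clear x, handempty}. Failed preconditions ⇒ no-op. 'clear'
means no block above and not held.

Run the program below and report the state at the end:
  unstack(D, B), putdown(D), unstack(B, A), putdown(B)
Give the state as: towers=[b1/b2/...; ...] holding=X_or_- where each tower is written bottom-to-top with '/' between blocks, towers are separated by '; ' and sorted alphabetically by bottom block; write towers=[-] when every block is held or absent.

towers=[A; B; C/E; D; F] holding=-

step 1 (unstack(D, B)): towers=[A/B; C/E; F] holding=D
step 2 (putdown(D)): towers=[A/B; C/E; D; F] holding=-
step 3 (unstack(B, A)): towers=[A; C/E; D; F] holding=B
step 4 (putdown(B)): towers=[A; B; C/E; D; F] holding=-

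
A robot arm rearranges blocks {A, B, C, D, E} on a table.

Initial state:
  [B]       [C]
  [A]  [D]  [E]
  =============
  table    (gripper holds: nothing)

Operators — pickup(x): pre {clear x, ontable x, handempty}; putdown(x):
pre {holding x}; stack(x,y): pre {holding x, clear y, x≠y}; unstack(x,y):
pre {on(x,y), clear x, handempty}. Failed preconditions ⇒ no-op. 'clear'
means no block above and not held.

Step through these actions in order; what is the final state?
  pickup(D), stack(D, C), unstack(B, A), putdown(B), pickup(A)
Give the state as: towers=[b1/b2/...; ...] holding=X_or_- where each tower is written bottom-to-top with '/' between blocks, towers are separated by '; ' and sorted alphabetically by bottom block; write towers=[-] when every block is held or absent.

towers=[B; E/C/D] holding=A

step 1 (pickup(D)): towers=[A/B; E/C] holding=D
step 2 (stack(D, C)): towers=[A/B; E/C/D] holding=-
step 3 (unstack(B, A)): towers=[A; E/C/D] holding=B
step 4 (putdown(B)): towers=[A; B; E/C/D] holding=-
step 5 (pickup(A)): towers=[B; E/C/D] holding=A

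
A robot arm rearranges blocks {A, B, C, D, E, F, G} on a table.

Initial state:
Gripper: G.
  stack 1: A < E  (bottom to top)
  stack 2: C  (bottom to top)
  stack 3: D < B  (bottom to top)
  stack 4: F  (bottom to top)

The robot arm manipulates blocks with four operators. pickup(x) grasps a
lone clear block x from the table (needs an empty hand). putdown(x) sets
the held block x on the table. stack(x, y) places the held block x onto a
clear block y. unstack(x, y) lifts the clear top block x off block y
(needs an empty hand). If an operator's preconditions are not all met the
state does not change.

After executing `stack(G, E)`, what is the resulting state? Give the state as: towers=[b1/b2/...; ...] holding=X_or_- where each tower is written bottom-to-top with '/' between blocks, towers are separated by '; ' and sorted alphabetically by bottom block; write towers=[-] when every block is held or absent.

towers=[A/E/G; C; D/B; F] holding=-

before: towers=[A/E; C; D/B; F] holding=G
pre[stack(G, E)]: holding(G) ok, clear(E) ok, G≠E ok
all met → apply stack(G, E)
after:  towers=[A/E/G; C; D/B; F] holding=-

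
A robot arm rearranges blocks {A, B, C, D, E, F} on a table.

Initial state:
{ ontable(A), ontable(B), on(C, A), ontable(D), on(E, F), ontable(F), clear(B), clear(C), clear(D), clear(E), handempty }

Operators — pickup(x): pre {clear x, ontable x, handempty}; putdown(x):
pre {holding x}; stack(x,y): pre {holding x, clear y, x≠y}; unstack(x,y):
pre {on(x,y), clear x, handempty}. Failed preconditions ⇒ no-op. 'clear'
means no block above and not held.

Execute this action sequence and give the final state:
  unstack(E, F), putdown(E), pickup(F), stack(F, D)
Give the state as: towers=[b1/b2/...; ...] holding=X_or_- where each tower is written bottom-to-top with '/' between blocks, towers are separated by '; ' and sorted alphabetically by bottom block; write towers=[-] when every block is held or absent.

towers=[A/C; B; D/F; E] holding=-

step 1 (unstack(E, F)): towers=[A/C; B; D; F] holding=E
step 2 (putdown(E)): towers=[A/C; B; D; E; F] holding=-
step 3 (pickup(F)): towers=[A/C; B; D; E] holding=F
step 4 (stack(F, D)): towers=[A/C; B; D/F; E] holding=-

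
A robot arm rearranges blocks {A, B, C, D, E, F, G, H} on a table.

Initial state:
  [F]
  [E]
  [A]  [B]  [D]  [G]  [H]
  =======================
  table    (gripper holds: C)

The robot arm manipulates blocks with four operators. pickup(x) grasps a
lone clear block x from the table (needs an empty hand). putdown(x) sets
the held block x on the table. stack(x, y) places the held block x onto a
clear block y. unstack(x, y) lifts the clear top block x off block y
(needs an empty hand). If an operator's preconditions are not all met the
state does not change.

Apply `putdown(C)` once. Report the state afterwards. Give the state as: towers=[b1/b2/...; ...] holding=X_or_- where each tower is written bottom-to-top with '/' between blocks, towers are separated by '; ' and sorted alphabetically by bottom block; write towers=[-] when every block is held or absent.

towers=[A/E/F; B; C; D; G; H] holding=-

before: towers=[A/E/F; B; D; G; H] holding=C
pre[putdown(C)]: holding(C) ok
all met → apply putdown(C)
after:  towers=[A/E/F; B; C; D; G; H] holding=-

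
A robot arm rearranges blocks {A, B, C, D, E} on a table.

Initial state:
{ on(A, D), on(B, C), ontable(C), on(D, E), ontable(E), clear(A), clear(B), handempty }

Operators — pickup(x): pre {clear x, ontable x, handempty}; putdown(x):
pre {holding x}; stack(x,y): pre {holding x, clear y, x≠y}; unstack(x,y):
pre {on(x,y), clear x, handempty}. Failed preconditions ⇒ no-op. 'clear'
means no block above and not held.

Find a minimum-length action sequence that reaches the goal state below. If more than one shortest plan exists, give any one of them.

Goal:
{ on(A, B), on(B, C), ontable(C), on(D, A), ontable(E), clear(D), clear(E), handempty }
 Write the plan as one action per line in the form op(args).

unstack(A, D)
stack(A, B)
unstack(D, E)
stack(D, A)

step 1 (unstack(A, D)): towers=[C/B; E/D] holding=A
step 2 (stack(A, B)): towers=[C/B/A; E/D] holding=-
step 3 (unstack(D, E)): towers=[C/B/A; E] holding=D
step 4 (stack(D, A)): towers=[C/B/A/D; E] holding=-
goal check: towers=[C/B/A/D; E] holding=- — reached (length 4, optimal by BFS)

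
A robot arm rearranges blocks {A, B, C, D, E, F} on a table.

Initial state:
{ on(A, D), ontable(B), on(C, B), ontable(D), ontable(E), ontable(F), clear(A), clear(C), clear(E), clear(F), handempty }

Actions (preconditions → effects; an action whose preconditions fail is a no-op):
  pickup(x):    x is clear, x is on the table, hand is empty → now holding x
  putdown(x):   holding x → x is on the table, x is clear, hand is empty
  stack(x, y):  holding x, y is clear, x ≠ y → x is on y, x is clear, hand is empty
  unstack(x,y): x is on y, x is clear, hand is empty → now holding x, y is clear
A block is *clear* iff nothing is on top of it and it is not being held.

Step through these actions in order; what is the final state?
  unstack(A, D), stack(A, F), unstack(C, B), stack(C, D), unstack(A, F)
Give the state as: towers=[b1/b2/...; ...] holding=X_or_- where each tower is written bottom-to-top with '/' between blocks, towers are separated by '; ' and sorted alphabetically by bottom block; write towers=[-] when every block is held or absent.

towers=[B; D/C; E; F] holding=A

step 1 (unstack(A, D)): towers=[B/C; D; E; F] holding=A
step 2 (stack(A, F)): towers=[B/C; D; E; F/A] holding=-
step 3 (unstack(C, B)): towers=[B; D; E; F/A] holding=C
step 4 (stack(C, D)): towers=[B; D/C; E; F/A] holding=-
step 5 (unstack(A, F)): towers=[B; D/C; E; F] holding=A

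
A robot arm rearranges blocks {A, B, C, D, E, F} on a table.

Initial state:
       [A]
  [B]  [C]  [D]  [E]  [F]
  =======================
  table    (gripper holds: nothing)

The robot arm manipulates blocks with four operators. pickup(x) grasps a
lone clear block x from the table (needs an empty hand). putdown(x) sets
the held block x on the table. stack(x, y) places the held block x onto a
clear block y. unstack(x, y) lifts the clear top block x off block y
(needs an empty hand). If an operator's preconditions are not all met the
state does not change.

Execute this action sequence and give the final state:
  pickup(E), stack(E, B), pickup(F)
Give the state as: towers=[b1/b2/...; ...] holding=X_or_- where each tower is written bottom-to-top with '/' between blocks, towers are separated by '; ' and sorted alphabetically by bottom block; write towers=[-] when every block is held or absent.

towers=[B/E; C/A; D] holding=F

step 1 (pickup(E)): towers=[B; C/A; D; F] holding=E
step 2 (stack(E, B)): towers=[B/E; C/A; D; F] holding=-
step 3 (pickup(F)): towers=[B/E; C/A; D] holding=F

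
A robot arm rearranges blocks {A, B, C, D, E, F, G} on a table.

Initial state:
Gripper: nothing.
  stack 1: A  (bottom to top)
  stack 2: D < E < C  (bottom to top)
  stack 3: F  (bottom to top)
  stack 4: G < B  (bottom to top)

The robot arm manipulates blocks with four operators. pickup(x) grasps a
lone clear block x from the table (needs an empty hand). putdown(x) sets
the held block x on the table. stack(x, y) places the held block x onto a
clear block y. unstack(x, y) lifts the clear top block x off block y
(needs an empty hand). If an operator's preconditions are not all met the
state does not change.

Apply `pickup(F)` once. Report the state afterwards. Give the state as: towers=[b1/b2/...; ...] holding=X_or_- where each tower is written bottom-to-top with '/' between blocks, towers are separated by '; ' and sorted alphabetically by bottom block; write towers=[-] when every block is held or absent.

before: towers=[A; D/E/C; F; G/B] holding=-
pre[pickup(F)]: clear(F) ✓, ontable(F) ✓, handempty ✓
all met → apply pickup(F)
after:  towers=[A; D/E/C; G/B] holding=F

towers=[A; D/E/C; G/B] holding=F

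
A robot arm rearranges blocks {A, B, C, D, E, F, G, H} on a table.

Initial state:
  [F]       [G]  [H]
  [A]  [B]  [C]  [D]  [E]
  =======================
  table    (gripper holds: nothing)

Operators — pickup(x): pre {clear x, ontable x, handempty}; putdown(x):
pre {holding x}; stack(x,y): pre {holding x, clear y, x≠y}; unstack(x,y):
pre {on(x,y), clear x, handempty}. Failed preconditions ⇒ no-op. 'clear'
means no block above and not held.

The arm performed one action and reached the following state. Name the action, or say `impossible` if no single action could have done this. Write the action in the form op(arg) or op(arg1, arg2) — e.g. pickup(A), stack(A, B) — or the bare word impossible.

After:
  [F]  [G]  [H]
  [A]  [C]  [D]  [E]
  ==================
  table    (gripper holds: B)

pickup(B)

target: towers=[A/F; C/G; D/H; E] holding=B
     unstack(G, C) → towers=[A/F; B; C; D/H; E] holding=G
         pickup(E) → towers=[A/F; B; C/G; D/H] holding=E
     unstack(H, D) → towers=[A/F; B; C/G; D; E] holding=H
         pickup(B) → towers=[A/F; C/G; D/H; E] holding=B  ← match
     unstack(F, A) → towers=[A; B; C/G; D/H; E] holding=F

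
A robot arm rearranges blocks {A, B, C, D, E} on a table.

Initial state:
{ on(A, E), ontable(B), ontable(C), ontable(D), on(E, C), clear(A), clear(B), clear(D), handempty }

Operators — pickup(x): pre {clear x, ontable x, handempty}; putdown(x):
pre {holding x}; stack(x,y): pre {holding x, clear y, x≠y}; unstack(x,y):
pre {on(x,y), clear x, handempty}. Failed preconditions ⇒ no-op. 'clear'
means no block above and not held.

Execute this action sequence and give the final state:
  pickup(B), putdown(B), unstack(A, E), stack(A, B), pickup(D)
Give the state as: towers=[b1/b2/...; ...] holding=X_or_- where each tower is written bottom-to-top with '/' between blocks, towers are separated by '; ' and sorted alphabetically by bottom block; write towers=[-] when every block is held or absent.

step 1 (pickup(B)): towers=[C/E/A; D] holding=B
step 2 (putdown(B)): towers=[B; C/E/A; D] holding=-
step 3 (unstack(A, E)): towers=[B; C/E; D] holding=A
step 4 (stack(A, B)): towers=[B/A; C/E; D] holding=-
step 5 (pickup(D)): towers=[B/A; C/E] holding=D

towers=[B/A; C/E] holding=D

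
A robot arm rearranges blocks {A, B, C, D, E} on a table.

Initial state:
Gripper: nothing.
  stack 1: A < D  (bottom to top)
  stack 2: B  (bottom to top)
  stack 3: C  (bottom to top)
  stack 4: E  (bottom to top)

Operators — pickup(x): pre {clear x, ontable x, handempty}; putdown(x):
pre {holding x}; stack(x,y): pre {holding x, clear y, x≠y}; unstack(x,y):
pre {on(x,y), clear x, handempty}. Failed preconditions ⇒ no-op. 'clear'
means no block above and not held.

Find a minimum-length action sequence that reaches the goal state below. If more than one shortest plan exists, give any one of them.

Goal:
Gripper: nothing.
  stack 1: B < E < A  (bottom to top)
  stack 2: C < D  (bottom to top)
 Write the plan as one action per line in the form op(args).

step 1 (unstack(D, A)): towers=[A; B; C; E] holding=D
step 2 (stack(D, C)): towers=[A; B; C/D; E] holding=-
step 3 (pickup(E)): towers=[A; B; C/D] holding=E
step 4 (stack(E, B)): towers=[A; B/E; C/D] holding=-
step 5 (pickup(A)): towers=[B/E; C/D] holding=A
step 6 (stack(A, E)): towers=[B/E/A; C/D] holding=-
goal check: towers=[B/E/A; C/D] holding=- — reached (length 6, optimal by BFS)

unstack(D, A)
stack(D, C)
pickup(E)
stack(E, B)
pickup(A)
stack(A, E)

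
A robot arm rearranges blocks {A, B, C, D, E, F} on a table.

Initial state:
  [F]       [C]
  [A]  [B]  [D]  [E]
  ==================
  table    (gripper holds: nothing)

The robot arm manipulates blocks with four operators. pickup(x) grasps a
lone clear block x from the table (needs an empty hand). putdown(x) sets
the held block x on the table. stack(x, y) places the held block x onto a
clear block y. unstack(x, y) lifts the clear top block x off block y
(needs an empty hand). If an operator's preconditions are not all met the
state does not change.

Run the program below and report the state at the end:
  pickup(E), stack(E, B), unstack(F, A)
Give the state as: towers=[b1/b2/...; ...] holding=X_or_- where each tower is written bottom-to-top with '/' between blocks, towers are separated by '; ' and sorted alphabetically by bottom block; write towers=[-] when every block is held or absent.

towers=[A; B/E; D/C] holding=F

step 1 (pickup(E)): towers=[A/F; B; D/C] holding=E
step 2 (stack(E, B)): towers=[A/F; B/E; D/C] holding=-
step 3 (unstack(F, A)): towers=[A; B/E; D/C] holding=F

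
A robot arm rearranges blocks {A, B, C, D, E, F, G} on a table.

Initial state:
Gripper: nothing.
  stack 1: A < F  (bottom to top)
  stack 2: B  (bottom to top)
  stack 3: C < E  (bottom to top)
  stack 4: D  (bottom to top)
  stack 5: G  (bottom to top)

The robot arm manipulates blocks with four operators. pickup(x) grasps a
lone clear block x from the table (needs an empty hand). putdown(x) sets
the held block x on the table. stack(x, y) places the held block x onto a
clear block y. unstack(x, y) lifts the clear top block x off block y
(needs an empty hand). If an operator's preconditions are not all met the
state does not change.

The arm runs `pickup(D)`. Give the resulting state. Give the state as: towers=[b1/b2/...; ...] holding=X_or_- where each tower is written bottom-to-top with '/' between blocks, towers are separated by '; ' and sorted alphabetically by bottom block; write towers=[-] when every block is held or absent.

before: towers=[A/F; B; C/E; D; G] holding=-
pre[pickup(D)]: clear(D) ok, ontable(D) ok, handempty ok
all met → apply pickup(D)
after:  towers=[A/F; B; C/E; G] holding=D

towers=[A/F; B; C/E; G] holding=D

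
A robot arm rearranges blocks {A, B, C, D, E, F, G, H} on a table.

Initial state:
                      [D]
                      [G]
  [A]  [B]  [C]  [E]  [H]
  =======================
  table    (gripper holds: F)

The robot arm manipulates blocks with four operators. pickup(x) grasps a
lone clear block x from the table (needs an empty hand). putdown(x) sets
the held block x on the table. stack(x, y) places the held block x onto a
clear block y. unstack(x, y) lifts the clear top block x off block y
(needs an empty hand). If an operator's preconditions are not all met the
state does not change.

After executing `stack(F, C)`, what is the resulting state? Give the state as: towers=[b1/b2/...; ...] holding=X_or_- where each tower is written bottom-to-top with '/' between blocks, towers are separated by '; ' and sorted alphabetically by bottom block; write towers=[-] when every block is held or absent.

before: towers=[A; B; C; E; H/G/D] holding=F
pre[stack(F, C)]: holding(F) yes, clear(C) yes, F≠C yes
all met → apply stack(F, C)
after:  towers=[A; B; C/F; E; H/G/D] holding=-

towers=[A; B; C/F; E; H/G/D] holding=-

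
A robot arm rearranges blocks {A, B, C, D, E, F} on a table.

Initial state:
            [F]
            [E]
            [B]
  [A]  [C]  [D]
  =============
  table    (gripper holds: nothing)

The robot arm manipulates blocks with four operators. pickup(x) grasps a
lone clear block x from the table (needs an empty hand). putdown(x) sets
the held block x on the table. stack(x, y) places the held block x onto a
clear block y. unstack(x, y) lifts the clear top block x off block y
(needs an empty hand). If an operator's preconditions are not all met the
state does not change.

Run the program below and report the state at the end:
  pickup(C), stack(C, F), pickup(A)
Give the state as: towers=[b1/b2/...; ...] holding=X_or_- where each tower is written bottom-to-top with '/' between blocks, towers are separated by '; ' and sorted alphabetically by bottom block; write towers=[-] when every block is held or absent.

step 1 (pickup(C)): towers=[A; D/B/E/F] holding=C
step 2 (stack(C, F)): towers=[A; D/B/E/F/C] holding=-
step 3 (pickup(A)): towers=[D/B/E/F/C] holding=A

towers=[D/B/E/F/C] holding=A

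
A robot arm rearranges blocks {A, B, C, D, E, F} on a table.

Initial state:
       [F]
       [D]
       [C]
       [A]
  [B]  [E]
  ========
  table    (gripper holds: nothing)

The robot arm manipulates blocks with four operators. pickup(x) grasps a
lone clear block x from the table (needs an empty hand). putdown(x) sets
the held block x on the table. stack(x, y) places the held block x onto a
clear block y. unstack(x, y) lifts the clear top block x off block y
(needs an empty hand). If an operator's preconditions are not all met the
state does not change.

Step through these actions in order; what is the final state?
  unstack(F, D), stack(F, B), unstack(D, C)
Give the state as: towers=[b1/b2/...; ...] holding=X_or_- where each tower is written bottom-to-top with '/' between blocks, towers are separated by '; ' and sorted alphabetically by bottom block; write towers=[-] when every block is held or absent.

towers=[B/F; E/A/C] holding=D

step 1 (unstack(F, D)): towers=[B; E/A/C/D] holding=F
step 2 (stack(F, B)): towers=[B/F; E/A/C/D] holding=-
step 3 (unstack(D, C)): towers=[B/F; E/A/C] holding=D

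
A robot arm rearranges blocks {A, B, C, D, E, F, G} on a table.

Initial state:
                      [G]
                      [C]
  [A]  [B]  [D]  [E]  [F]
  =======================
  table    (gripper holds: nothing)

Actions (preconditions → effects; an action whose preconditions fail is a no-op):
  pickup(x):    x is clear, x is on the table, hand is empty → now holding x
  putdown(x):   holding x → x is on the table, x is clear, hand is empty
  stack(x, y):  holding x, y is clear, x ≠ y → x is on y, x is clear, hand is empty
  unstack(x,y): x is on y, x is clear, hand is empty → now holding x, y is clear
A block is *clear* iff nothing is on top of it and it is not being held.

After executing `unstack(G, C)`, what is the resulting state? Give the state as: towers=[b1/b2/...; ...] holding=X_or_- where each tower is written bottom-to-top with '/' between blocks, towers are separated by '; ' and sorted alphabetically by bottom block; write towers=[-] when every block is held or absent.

towers=[A; B; D; E; F/C] holding=G

before: towers=[A; B; D; E; F/C/G] holding=-
pre[unstack(G, C)]: on(G,C) yes, clear(G) yes, handempty yes
all met → apply unstack(G, C)
after:  towers=[A; B; D; E; F/C] holding=G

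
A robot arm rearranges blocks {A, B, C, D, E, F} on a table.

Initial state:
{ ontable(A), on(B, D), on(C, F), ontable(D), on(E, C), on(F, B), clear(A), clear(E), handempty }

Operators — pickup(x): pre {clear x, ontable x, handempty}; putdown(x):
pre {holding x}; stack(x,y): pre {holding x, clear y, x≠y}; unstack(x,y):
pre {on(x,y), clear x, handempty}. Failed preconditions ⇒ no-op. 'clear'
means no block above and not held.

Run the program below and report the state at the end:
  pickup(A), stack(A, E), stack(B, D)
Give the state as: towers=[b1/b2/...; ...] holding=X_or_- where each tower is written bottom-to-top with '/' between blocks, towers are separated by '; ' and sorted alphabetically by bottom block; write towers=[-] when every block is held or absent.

towers=[D/B/F/C/E/A] holding=-

step 1 (pickup(A)): towers=[D/B/F/C/E] holding=A
step 2 (stack(A, E)): towers=[D/B/F/C/E/A] holding=-
step 3 (stack(B, D)) [no-op]: towers=[D/B/F/C/E/A] holding=-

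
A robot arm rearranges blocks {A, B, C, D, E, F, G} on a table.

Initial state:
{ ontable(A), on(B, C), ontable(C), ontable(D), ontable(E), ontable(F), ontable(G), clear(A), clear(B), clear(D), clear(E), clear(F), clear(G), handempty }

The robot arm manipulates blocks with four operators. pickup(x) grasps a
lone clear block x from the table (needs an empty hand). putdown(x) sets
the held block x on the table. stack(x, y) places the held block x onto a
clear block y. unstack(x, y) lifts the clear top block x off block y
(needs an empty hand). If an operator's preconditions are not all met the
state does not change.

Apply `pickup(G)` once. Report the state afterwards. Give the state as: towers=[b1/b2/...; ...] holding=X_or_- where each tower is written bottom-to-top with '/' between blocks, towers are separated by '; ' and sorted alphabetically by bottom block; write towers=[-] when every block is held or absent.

towers=[A; C/B; D; E; F] holding=G

before: towers=[A; C/B; D; E; F; G] holding=-
pre[pickup(G)]: clear(G) yes, ontable(G) yes, handempty yes
all met → apply pickup(G)
after:  towers=[A; C/B; D; E; F] holding=G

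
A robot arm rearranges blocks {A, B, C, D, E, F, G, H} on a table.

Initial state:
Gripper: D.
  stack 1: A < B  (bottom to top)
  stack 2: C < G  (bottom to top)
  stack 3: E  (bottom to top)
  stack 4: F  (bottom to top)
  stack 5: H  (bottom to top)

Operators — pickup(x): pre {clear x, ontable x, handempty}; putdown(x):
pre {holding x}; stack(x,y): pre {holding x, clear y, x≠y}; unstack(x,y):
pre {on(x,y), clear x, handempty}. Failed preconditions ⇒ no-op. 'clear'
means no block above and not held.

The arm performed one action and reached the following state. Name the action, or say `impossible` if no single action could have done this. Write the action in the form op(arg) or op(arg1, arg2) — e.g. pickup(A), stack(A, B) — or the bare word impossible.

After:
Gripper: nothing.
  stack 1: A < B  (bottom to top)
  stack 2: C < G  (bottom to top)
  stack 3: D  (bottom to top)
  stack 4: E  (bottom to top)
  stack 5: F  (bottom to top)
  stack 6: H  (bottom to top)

target: towers=[A/B; C/G; D; E; F; H] holding=-
        putdown(D) → towers=[A/B; C/G; D; E; F; H] holding=-  ← match
       stack(D, G) → towers=[A/B; C/G/D; E; F; H] holding=-
       stack(D, E) → towers=[A/B; C/G; E/D; F; H] holding=-
       stack(D, H) → towers=[A/B; C/G; E; F; H/D] holding=-
       stack(D, B) → towers=[A/B/D; C/G; E; F; H] holding=-
       stack(D, F) → towers=[A/B; C/G; E; F/D; H] holding=-

putdown(D)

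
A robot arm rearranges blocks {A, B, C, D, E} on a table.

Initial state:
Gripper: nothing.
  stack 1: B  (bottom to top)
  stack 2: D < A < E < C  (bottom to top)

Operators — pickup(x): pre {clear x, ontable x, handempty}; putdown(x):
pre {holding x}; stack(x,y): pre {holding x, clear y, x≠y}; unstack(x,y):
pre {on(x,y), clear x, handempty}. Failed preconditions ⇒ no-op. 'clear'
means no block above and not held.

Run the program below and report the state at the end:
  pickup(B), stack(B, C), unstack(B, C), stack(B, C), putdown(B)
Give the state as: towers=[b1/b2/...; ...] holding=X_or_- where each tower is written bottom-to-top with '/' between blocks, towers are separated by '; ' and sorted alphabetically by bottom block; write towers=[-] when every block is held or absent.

step 1 (pickup(B)): towers=[D/A/E/C] holding=B
step 2 (stack(B, C)): towers=[D/A/E/C/B] holding=-
step 3 (unstack(B, C)): towers=[D/A/E/C] holding=B
step 4 (stack(B, C)): towers=[D/A/E/C/B] holding=-
step 5 (putdown(B)) [no-op]: towers=[D/A/E/C/B] holding=-

towers=[D/A/E/C/B] holding=-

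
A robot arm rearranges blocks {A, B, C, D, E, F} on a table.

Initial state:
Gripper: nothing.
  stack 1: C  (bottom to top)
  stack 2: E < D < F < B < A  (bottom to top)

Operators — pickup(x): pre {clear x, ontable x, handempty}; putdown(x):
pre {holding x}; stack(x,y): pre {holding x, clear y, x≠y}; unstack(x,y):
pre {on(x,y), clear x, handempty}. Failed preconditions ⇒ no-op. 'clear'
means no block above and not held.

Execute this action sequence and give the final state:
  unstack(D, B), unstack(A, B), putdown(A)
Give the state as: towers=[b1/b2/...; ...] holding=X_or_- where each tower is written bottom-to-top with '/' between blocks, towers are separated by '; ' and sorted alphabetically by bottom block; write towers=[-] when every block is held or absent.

towers=[A; C; E/D/F/B] holding=-

step 1 (unstack(D, B)) [no-op]: towers=[C; E/D/F/B/A] holding=-
step 2 (unstack(A, B)): towers=[C; E/D/F/B] holding=A
step 3 (putdown(A)): towers=[A; C; E/D/F/B] holding=-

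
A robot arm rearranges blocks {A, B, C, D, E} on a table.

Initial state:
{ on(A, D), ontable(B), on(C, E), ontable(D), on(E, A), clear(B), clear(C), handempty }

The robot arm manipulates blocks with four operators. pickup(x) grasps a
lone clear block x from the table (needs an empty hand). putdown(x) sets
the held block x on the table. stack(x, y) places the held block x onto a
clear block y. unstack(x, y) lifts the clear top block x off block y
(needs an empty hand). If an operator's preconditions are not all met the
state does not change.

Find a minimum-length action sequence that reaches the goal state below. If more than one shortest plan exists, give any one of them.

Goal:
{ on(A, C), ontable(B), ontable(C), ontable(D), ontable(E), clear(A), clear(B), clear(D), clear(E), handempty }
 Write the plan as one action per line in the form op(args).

unstack(C, E)
putdown(C)
unstack(E, A)
putdown(E)
unstack(A, D)
stack(A, C)

step 1 (unstack(C, E)): towers=[B; D/A/E] holding=C
step 2 (putdown(C)): towers=[B; C; D/A/E] holding=-
step 3 (unstack(E, A)): towers=[B; C; D/A] holding=E
step 4 (putdown(E)): towers=[B; C; D/A; E] holding=-
step 5 (unstack(A, D)): towers=[B; C; D; E] holding=A
step 6 (stack(A, C)): towers=[B; C/A; D; E] holding=-
goal check: towers=[B; C/A; D; E] holding=- — reached (length 6, optimal by BFS)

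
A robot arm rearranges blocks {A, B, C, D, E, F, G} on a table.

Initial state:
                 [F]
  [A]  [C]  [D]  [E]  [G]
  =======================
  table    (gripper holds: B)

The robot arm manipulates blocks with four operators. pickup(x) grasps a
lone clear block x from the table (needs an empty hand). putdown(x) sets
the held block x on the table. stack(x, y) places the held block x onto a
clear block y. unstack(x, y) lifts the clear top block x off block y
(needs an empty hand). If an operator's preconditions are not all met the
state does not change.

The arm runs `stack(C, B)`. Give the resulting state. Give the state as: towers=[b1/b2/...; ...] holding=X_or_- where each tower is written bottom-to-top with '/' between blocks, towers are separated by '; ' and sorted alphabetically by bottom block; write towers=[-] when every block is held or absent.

before: towers=[A; C; D; E/F; G] holding=B
pre[stack(C, B)]: holding(C) no, clear(B) no, C≠B yes
holding(C), clear(B) unmet → stack(C, B) is a no-op
after:  towers=[A; C; D; E/F; G] holding=B

towers=[A; C; D; E/F; G] holding=B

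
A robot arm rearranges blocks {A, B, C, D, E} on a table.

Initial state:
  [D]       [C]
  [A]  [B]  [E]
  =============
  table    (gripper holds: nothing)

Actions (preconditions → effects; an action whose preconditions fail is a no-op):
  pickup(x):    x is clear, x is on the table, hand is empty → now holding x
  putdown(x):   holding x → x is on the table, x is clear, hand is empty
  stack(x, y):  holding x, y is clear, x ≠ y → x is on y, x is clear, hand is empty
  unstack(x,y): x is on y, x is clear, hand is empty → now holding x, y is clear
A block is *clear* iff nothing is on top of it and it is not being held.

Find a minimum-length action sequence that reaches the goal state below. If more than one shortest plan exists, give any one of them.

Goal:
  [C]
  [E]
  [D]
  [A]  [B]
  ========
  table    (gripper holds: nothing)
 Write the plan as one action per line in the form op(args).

unstack(C, E)
putdown(C)
pickup(E)
stack(E, D)
pickup(C)
stack(C, E)

step 1 (unstack(C, E)): towers=[A/D; B; E] holding=C
step 2 (putdown(C)): towers=[A/D; B; C; E] holding=-
step 3 (pickup(E)): towers=[A/D; B; C] holding=E
step 4 (stack(E, D)): towers=[A/D/E; B; C] holding=-
step 5 (pickup(C)): towers=[A/D/E; B] holding=C
step 6 (stack(C, E)): towers=[A/D/E/C; B] holding=-
goal check: towers=[A/D/E/C; B] holding=- — reached (length 6, optimal by BFS)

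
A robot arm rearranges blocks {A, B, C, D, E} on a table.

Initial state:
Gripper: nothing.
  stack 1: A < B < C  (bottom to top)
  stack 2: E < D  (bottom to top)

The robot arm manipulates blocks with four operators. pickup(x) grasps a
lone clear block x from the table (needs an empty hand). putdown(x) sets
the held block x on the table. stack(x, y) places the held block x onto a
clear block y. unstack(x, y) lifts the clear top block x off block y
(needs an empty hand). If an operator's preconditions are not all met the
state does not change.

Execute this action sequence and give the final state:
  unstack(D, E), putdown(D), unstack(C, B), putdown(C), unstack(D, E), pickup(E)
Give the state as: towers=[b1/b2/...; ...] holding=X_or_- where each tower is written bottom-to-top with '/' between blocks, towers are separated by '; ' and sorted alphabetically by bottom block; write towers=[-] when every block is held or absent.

step 1 (unstack(D, E)): towers=[A/B/C; E] holding=D
step 2 (putdown(D)): towers=[A/B/C; D; E] holding=-
step 3 (unstack(C, B)): towers=[A/B; D; E] holding=C
step 4 (putdown(C)): towers=[A/B; C; D; E] holding=-
step 5 (unstack(D, E)) [no-op]: towers=[A/B; C; D; E] holding=-
step 6 (pickup(E)): towers=[A/B; C; D] holding=E

towers=[A/B; C; D] holding=E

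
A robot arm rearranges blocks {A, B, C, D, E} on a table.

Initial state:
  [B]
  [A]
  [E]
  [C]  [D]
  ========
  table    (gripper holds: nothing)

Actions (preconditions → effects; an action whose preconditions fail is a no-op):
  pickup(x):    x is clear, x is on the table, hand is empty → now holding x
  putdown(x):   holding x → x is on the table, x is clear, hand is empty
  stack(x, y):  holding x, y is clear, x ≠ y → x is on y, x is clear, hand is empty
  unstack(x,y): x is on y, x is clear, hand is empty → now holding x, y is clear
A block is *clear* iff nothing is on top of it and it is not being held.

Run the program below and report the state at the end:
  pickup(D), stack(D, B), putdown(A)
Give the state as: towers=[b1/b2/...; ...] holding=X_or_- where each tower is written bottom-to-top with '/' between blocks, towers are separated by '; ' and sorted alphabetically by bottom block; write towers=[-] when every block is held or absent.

step 1 (pickup(D)): towers=[C/E/A/B] holding=D
step 2 (stack(D, B)): towers=[C/E/A/B/D] holding=-
step 3 (putdown(A)) [no-op]: towers=[C/E/A/B/D] holding=-

towers=[C/E/A/B/D] holding=-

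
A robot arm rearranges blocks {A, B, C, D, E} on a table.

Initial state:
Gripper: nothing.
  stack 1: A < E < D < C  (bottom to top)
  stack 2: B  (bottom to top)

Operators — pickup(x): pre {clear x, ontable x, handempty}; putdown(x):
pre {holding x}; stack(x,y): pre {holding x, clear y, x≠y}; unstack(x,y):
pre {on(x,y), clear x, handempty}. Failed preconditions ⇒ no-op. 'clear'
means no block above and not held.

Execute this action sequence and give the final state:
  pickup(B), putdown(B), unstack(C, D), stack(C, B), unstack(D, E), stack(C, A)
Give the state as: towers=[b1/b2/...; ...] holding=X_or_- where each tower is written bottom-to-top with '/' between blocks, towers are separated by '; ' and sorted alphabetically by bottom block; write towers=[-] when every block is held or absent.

step 1 (pickup(B)): towers=[A/E/D/C] holding=B
step 2 (putdown(B)): towers=[A/E/D/C; B] holding=-
step 3 (unstack(C, D)): towers=[A/E/D; B] holding=C
step 4 (stack(C, B)): towers=[A/E/D; B/C] holding=-
step 5 (unstack(D, E)): towers=[A/E; B/C] holding=D
step 6 (stack(C, A)) [no-op]: towers=[A/E; B/C] holding=D

towers=[A/E; B/C] holding=D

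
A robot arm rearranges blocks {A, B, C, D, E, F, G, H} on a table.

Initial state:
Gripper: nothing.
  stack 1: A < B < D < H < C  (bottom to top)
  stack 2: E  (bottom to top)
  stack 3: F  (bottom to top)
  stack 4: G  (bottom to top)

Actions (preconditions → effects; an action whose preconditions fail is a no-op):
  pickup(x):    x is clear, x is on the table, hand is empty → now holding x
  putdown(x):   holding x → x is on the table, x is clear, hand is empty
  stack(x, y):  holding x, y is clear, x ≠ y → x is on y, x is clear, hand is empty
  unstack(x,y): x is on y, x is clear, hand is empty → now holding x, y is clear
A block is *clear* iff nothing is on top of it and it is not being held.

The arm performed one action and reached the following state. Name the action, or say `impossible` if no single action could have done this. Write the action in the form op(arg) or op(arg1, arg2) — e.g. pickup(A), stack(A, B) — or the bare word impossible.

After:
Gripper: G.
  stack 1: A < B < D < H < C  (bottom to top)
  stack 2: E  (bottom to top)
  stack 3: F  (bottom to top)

pickup(G)

target: towers=[A/B/D/H/C; E; F] holding=G
         pickup(G) → towers=[A/B/D/H/C; E; F] holding=G  ← match
         pickup(E) → towers=[A/B/D/H/C; F; G] holding=E
         pickup(F) → towers=[A/B/D/H/C; E; G] holding=F
     unstack(C, H) → towers=[A/B/D/H; E; F; G] holding=C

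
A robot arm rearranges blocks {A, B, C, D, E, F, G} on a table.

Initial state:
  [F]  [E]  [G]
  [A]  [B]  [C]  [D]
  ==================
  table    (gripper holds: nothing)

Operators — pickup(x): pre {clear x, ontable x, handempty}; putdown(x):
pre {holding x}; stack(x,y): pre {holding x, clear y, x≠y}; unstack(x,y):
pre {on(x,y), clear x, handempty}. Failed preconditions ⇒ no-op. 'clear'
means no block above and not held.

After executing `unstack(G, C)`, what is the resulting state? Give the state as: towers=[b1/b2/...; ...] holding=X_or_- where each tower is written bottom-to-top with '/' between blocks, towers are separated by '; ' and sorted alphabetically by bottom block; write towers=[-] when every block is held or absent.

before: towers=[A/F; B/E; C/G; D] holding=-
pre[unstack(G, C)]: on(G,C) yes, clear(G) yes, handempty yes
all met → apply unstack(G, C)
after:  towers=[A/F; B/E; C; D] holding=G

towers=[A/F; B/E; C; D] holding=G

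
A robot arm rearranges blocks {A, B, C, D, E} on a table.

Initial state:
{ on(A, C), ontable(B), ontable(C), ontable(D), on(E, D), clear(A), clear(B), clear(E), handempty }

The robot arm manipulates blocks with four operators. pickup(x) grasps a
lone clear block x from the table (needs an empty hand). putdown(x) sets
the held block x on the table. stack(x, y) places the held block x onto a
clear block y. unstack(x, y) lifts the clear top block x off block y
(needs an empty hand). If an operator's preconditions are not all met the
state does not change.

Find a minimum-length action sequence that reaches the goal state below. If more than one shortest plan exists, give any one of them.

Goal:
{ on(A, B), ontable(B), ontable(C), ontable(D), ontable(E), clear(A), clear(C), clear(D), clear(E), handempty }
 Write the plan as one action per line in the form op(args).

step 1 (unstack(A, C)): towers=[B; C; D/E] holding=A
step 2 (stack(A, B)): towers=[B/A; C; D/E] holding=-
step 3 (unstack(E, D)): towers=[B/A; C; D] holding=E
step 4 (putdown(E)): towers=[B/A; C; D; E] holding=-
goal check: towers=[B/A; C; D; E] holding=- — reached (length 4, optimal by BFS)

unstack(A, C)
stack(A, B)
unstack(E, D)
putdown(E)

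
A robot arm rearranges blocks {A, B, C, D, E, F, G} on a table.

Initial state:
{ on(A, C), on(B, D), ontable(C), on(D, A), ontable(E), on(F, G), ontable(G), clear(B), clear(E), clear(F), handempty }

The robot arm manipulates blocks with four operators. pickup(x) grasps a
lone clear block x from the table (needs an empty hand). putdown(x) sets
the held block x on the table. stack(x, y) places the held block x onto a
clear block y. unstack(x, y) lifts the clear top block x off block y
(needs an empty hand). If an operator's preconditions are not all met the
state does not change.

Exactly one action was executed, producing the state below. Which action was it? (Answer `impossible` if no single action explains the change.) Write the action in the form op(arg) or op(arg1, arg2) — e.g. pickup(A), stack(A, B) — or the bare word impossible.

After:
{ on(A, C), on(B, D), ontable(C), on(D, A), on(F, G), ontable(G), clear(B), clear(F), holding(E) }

target: towers=[C/A/D/B; G/F] holding=E
     unstack(B, D) → towers=[C/A/D; E; G/F] holding=B
     unstack(F, G) → towers=[C/A/D/B; E; G] holding=F
         pickup(E) → towers=[C/A/D/B; G/F] holding=E  ← match

pickup(E)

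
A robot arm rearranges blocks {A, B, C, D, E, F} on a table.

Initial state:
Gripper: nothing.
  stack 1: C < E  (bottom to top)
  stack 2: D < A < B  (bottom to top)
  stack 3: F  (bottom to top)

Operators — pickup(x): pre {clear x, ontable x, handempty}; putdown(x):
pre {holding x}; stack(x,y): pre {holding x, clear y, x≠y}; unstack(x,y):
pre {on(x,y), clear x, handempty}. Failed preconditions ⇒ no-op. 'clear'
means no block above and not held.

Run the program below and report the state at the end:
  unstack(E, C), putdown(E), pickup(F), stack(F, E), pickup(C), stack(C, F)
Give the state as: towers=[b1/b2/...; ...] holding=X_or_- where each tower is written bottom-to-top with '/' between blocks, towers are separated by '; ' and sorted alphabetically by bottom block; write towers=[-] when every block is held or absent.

step 1 (unstack(E, C)): towers=[C; D/A/B; F] holding=E
step 2 (putdown(E)): towers=[C; D/A/B; E; F] holding=-
step 3 (pickup(F)): towers=[C; D/A/B; E] holding=F
step 4 (stack(F, E)): towers=[C; D/A/B; E/F] holding=-
step 5 (pickup(C)): towers=[D/A/B; E/F] holding=C
step 6 (stack(C, F)): towers=[D/A/B; E/F/C] holding=-

towers=[D/A/B; E/F/C] holding=-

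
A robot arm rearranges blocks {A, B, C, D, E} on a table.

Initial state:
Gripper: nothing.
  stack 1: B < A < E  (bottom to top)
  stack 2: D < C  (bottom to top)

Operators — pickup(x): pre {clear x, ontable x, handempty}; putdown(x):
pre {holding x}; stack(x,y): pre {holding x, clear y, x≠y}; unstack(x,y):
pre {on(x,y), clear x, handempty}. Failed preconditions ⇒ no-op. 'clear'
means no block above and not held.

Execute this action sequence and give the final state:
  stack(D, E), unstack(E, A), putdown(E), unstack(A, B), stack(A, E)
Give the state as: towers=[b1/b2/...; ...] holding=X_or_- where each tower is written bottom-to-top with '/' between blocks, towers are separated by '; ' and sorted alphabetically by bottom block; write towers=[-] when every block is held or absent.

step 1 (stack(D, E)) [no-op]: towers=[B/A/E; D/C] holding=-
step 2 (unstack(E, A)): towers=[B/A; D/C] holding=E
step 3 (putdown(E)): towers=[B/A; D/C; E] holding=-
step 4 (unstack(A, B)): towers=[B; D/C; E] holding=A
step 5 (stack(A, E)): towers=[B; D/C; E/A] holding=-

towers=[B; D/C; E/A] holding=-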